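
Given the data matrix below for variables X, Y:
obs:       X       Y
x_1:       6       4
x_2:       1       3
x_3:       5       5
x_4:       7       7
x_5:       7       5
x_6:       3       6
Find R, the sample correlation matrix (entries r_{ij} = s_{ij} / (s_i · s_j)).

Step 1 — column means:
  mean(X) = (6 + 1 + 5 + 7 + 7 + 3) / 6 = 29/6 = 4.8333
  mean(Y) = (4 + 3 + 5 + 7 + 5 + 6) / 6 = 30/6 = 5

Step 2 — sample variances and covariances s[i,j] = (1/(n-1)) · Σ_k (x_{k,i} - mean_i) · (x_{k,j} - mean_j), with n-1 = 5:
  s[X,X] = ((1.1667)·(1.1667) + (-3.8333)·(-3.8333) + (0.1667)·(0.1667) + (2.1667)·(2.1667) + (2.1667)·(2.1667) + (-1.8333)·(-1.8333)) / 5 = 28.8333/5 = 5.7667
  s[X,Y] = ((1.1667)·(-1) + (-3.8333)·(-2) + (0.1667)·(0) + (2.1667)·(2) + (2.1667)·(0) + (-1.8333)·(1)) / 5 = 9/5 = 1.8
  s[Y,Y] = ((-1)·(-1) + (-2)·(-2) + (0)·(0) + (2)·(2) + (0)·(0) + (1)·(1)) / 5 = 10/5 = 2
  Sample standard deviations s_i = √(s[i,i]):
  s(X) = √(5.7667) = 2.4014
  s(Y) = √(2) = 1.4142

Step 3 — r_{ij} = s_{ij} / (s_i · s_j):
  r[X,X] = 1 (diagonal).
  r[X,Y] = 1.8 / (2.4014 · 1.4142) = 1.8 / 3.3961 = 0.53
  r[Y,Y] = 1 (diagonal).

R is symmetric with unit diagonal. Assembling:

R = [[1, 0.53],
 [0.53, 1]]


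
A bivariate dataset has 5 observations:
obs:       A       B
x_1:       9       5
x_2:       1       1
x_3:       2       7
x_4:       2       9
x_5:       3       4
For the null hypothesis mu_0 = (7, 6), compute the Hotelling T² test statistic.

Step 1 — sample mean vector:
  mean(A) = (9 + 1 + 2 + 2 + 3) / 5 = 17/5 = 3.4
  mean(B) = (5 + 1 + 7 + 9 + 4) / 5 = 26/5 = 5.2
  x̄ = (3.4, 5.2),  deviation x̄ - mu_0 = (3.4, 5.2) - (7, 6) = (-3.6, -0.8).

Step 2 — sample covariance matrix, S[i,j] = (1/(n-1)) · Σ_k (x_{k,i} - mean_i) · (x_{k,j} - mean_j), divisor n-1 = 4:
  S[A,A] = ((5.6)·(5.6) + (-2.4)·(-2.4) + (-1.4)·(-1.4) + (-1.4)·(-1.4) + (-0.4)·(-0.4)) / 4 = 41.2/4 = 10.3
  S[A,B] = ((5.6)·(-0.2) + (-2.4)·(-4.2) + (-1.4)·(1.8) + (-1.4)·(3.8) + (-0.4)·(-1.2)) / 4 = 1.6/4 = 0.4
  S[B,B] = ((-0.2)·(-0.2) + (-4.2)·(-4.2) + (1.8)·(1.8) + (3.8)·(3.8) + (-1.2)·(-1.2)) / 4 = 36.8/4 = 9.2
  S = [[10.3, 0.4],
 [0.4, 9.2]].

Step 3 — invert S. det(S) = 10.3·9.2 - (0.4)² = 94.6.
  S^{-1} = (1/det) · [[d, -b], [-b, a]] = [[0.0973, -0.0042],
 [-0.0042, 0.1089]].

Step 4 — quadratic form (x̄ - mu_0)^T · S^{-1} · (x̄ - mu_0):
  S^{-1} · (x̄ - mu_0) = (-0.3467, -0.0719),
  (x̄ - mu_0)^T · [...] = (-3.6)·(-0.3467) + (-0.8)·(-0.0719) = 1.3057.

Step 5 — scale by n: T² = 5 · 1.3057 = 6.5285.

T² ≈ 6.5285


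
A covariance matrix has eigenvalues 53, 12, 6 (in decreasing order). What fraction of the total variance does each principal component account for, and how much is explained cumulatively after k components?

Step 1 — total variance = trace(Sigma) = Σ λ_i = 53 + 12 + 6 = 71.

Step 2 — fraction explained by component i = λ_i / Σ λ:
  PC1: 53/71 = 0.7465
  PC2: 12/71 = 0.169
  PC3: 6/71 = 0.0845

Step 3 — cumulative fraction after k components = (λ_1 + ... + λ_k) / Σ λ:
  k = 1: 53/71 = 0.7465
  k = 2: (53 + 12)/71 = 65/71 = 0.9155
  k = 3: (53 + 12 + 6)/71 = 71/71 = 1

Summary (fraction, with percent):

explained: PC1 0.7465 (74.65%), PC2 0.169 (16.9%), PC3 0.0845 (8.45%);  cumulative: 0.7465, 0.9155, 1


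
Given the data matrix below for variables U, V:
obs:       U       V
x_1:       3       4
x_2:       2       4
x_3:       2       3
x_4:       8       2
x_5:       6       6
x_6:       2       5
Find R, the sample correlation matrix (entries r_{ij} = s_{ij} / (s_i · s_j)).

Step 1 — column means:
  mean(U) = (3 + 2 + 2 + 8 + 6 + 2) / 6 = 23/6 = 3.8333
  mean(V) = (4 + 4 + 3 + 2 + 6 + 5) / 6 = 24/6 = 4

Step 2 — sample variances and covariances s[i,j] = (1/(n-1)) · Σ_k (x_{k,i} - mean_i) · (x_{k,j} - mean_j), with n-1 = 5:
  s[U,U] = ((-0.8333)·(-0.8333) + (-1.8333)·(-1.8333) + (-1.8333)·(-1.8333) + (4.1667)·(4.1667) + (2.1667)·(2.1667) + (-1.8333)·(-1.8333)) / 5 = 32.8333/5 = 6.5667
  s[U,V] = ((-0.8333)·(0) + (-1.8333)·(0) + (-1.8333)·(-1) + (4.1667)·(-2) + (2.1667)·(2) + (-1.8333)·(1)) / 5 = -4/5 = -0.8
  s[V,V] = ((0)·(0) + (0)·(0) + (-1)·(-1) + (-2)·(-2) + (2)·(2) + (1)·(1)) / 5 = 10/5 = 2
  Sample standard deviations s_i = √(s[i,i]):
  s(U) = √(6.5667) = 2.5626
  s(V) = √(2) = 1.4142

Step 3 — r_{ij} = s_{ij} / (s_i · s_j):
  r[U,U] = 1 (diagonal).
  r[U,V] = -0.8 / (2.5626 · 1.4142) = -0.8 / 3.624 = -0.2208
  r[V,V] = 1 (diagonal).

R is symmetric with unit diagonal. Assembling:

R = [[1, -0.2208],
 [-0.2208, 1]]


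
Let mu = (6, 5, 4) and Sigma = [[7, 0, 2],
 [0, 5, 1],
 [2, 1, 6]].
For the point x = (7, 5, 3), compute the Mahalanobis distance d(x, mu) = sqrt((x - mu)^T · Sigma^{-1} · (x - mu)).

Step 1 — centre the observation: (x - mu) = (1, 0, -1).

Step 2 — invert Sigma (cofactor / det for 3×3, or solve directly):
  Sigma^{-1} = [[0.1585, 0.0109, -0.0546],
 [0.0109, 0.2077, -0.0383],
 [-0.0546, -0.0383, 0.1913]].

Step 3 — form the quadratic (x - mu)^T · Sigma^{-1} · (x - mu):
  Sigma^{-1} · (x - mu) = (0.2131, 0.0492, -0.2459).
  (x - mu)^T · [Sigma^{-1} · (x - mu)] = (1)·(0.2131) + (0)·(0.0492) + (-1)·(-0.2459) = 0.459.

Step 4 — take square root: d = √(0.459) ≈ 0.6775.

d(x, mu) = √(0.459) ≈ 0.6775


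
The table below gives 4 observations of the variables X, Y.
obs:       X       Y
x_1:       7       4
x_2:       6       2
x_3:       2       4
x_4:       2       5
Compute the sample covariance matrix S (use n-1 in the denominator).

Step 1 — column means:
  mean(X) = (7 + 6 + 2 + 2) / 4 = 17/4 = 4.25
  mean(Y) = (4 + 2 + 4 + 5) / 4 = 15/4 = 3.75

Step 2 — sample covariance S[i,j] = (1/(n-1)) · Σ_k (x_{k,i} - mean_i) · (x_{k,j} - mean_j), with n-1 = 3.
  S[X,X] = ((2.75)·(2.75) + (1.75)·(1.75) + (-2.25)·(-2.25) + (-2.25)·(-2.25)) / 3 = 20.75/3 = 6.9167
  S[X,Y] = ((2.75)·(0.25) + (1.75)·(-1.75) + (-2.25)·(0.25) + (-2.25)·(1.25)) / 3 = -5.75/3 = -1.9167
  S[Y,Y] = ((0.25)·(0.25) + (-1.75)·(-1.75) + (0.25)·(0.25) + (1.25)·(1.25)) / 3 = 4.75/3 = 1.5833

S is symmetric (S[j,i] = S[i,j]). Assembling:

S = [[6.9167, -1.9167],
 [-1.9167, 1.5833]]


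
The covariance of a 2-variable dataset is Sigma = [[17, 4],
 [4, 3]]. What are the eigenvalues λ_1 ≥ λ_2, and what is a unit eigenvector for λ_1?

Step 1 — characteristic polynomial of 2×2 Sigma:
  det(Sigma - λI) = λ² - trace · λ + det = 0.
  trace = 17 + 3 = 20, det = 17·3 - (4)² = 35.
Step 2 — discriminant:
  Δ = trace² - 4·det = 400 - 140 = 260.
Step 3 — eigenvalues:
  λ = (trace ± √Δ)/2 = (20 ± 16.1245)/2,
  λ_1 = 18.0623,  λ_2 = 1.9377.

Step 4 — unit eigenvector for λ_1: solve (Sigma - λ_1 I)v = 0. First row:
  (17 - 18.0623)·v_x + (4)·v_y = 0, i.e. (-1.0623)·v_x + (4)·v_y = 0,
  so v ∝ (b, λ_1 - a) = (4, 1.0623) = u.
  ||u|| = √((4)² + (1.0623)²) = √(17.1284) ≈ 4.1386,
  v_1 = u/||u|| ≈ (0.9665, 0.2567) (||v_1|| = 1).

λ_1 = 18.0623,  λ_2 = 1.9377;  v_1 ≈ (0.9665, 0.2567)


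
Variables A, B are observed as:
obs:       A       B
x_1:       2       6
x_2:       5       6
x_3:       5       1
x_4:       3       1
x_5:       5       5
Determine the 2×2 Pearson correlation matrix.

Step 1 — column means:
  mean(A) = (2 + 5 + 5 + 3 + 5) / 5 = 20/5 = 4
  mean(B) = (6 + 6 + 1 + 1 + 5) / 5 = 19/5 = 3.8

Step 2 — sample variances and covariances s[i,j] = (1/(n-1)) · Σ_k (x_{k,i} - mean_i) · (x_{k,j} - mean_j), with n-1 = 4:
  s[A,A] = ((-2)·(-2) + (1)·(1) + (1)·(1) + (-1)·(-1) + (1)·(1)) / 4 = 8/4 = 2
  s[A,B] = ((-2)·(2.2) + (1)·(2.2) + (1)·(-2.8) + (-1)·(-2.8) + (1)·(1.2)) / 4 = -1/4 = -0.25
  s[B,B] = ((2.2)·(2.2) + (2.2)·(2.2) + (-2.8)·(-2.8) + (-2.8)·(-2.8) + (1.2)·(1.2)) / 4 = 26.8/4 = 6.7
  Sample standard deviations s_i = √(s[i,i]):
  s(A) = √(2) = 1.4142
  s(B) = √(6.7) = 2.5884

Step 3 — r_{ij} = s_{ij} / (s_i · s_j):
  r[A,A] = 1 (diagonal).
  r[A,B] = -0.25 / (1.4142 · 2.5884) = -0.25 / 3.6606 = -0.0683
  r[B,B] = 1 (diagonal).

R is symmetric with unit diagonal. Assembling:

R = [[1, -0.0683],
 [-0.0683, 1]]


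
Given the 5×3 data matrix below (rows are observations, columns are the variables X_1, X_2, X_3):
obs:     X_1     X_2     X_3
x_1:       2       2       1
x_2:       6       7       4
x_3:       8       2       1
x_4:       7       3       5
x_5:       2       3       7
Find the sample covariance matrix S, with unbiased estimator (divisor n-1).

Step 1 — column means:
  mean(X_1) = (2 + 6 + 8 + 7 + 2) / 5 = 25/5 = 5
  mean(X_2) = (2 + 7 + 2 + 3 + 3) / 5 = 17/5 = 3.4
  mean(X_3) = (1 + 4 + 1 + 5 + 7) / 5 = 18/5 = 3.6

Step 2 — sample covariance S[i,j] = (1/(n-1)) · Σ_k (x_{k,i} - mean_i) · (x_{k,j} - mean_j), with n-1 = 4.
  S[X_1,X_1] = ((-3)·(-3) + (1)·(1) + (3)·(3) + (2)·(2) + (-3)·(-3)) / 4 = 32/4 = 8
  S[X_1,X_2] = ((-3)·(-1.4) + (1)·(3.6) + (3)·(-1.4) + (2)·(-0.4) + (-3)·(-0.4)) / 4 = 4/4 = 1
  S[X_1,X_3] = ((-3)·(-2.6) + (1)·(0.4) + (3)·(-2.6) + (2)·(1.4) + (-3)·(3.4)) / 4 = -7/4 = -1.75
  S[X_2,X_2] = ((-1.4)·(-1.4) + (3.6)·(3.6) + (-1.4)·(-1.4) + (-0.4)·(-0.4) + (-0.4)·(-0.4)) / 4 = 17.2/4 = 4.3
  S[X_2,X_3] = ((-1.4)·(-2.6) + (3.6)·(0.4) + (-1.4)·(-2.6) + (-0.4)·(1.4) + (-0.4)·(3.4)) / 4 = 6.8/4 = 1.7
  S[X_3,X_3] = ((-2.6)·(-2.6) + (0.4)·(0.4) + (-2.6)·(-2.6) + (1.4)·(1.4) + (3.4)·(3.4)) / 4 = 27.2/4 = 6.8

S is symmetric (S[j,i] = S[i,j]). Assembling:

S = [[8, 1, -1.75],
 [1, 4.3, 1.7],
 [-1.75, 1.7, 6.8]]


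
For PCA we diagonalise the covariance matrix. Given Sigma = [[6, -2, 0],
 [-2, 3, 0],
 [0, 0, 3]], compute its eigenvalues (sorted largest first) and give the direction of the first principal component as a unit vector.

Step 1 — characteristic polynomial p(λ) = det(λI - Sigma) = λ³ - tr·λ² + c_1·λ - det, where tr = trace, c_1 = sum of the principal 2×2 minors, det = det(Sigma):
  tr = 6 + 3 + 3 = 12,
  c_1 = (6·3 - (-2)²) + (6·3 - (0)²) + (3·3 - (0)²) = 14 + 18 + 9 = 41,
  det = 6·(3·3 - (0)²) - (-2)·((-2)·3 - (0)·(0)) + (0)·((-2)·(0) - 3·(0)) = 6·(9) - (-2)·(-6) + (0)·(0) = 42.
  So p(λ) = λ³ - 12λ² + 41λ - 42.
Step 2 — look for an integer root (rational root theorem: any rational root is an integer divisor of 42). Testing λ = 2:
  p(2) = 8 - 48 + 82 - 42 = 0  ✓
  Dividing out (λ - 2): p(λ) = (λ - 2)(λ² - 10λ + 21).
Step 3 — remaining eigenvalues from the quadratic λ² - 10λ + 21 = 0:
  Δ = 10² - 4·21 = 100 - 84 = 16,  λ = (10 ± √16)/2 = (10 ± 4)/2 = 7 or 3.
  Sorted: λ_1 = 7,  λ_2 = 3,  λ_3 = 2  (check: sum = 12 = tr ✓).

Step 4 — unit eigenvector for λ_1 = 7: v spans the null space of (Sigma - λ_1 I), whose rows are
  r_1 = (-1, -2, 0),  r_2 = (-2, -4, 0),  r_3 = (0, 0, -4).
  v is orthogonal to every row, so take v ∝ r_1 × r_3 = ((-2)·(-4) - (0)·(0), (0)·(0) - (-1)·(-4), (-1)·(0) - (-2)·(0)) = (8, -4, 0).
  Rescale (divide by 4): u = (2, -1, 0).
  ||u|| = √((2)² + (-1)² + (0)²) = √(5) ≈ 2.2361,  v_1 = u/||u|| ≈ (0.8944, -0.4472, 0) (||v_1|| = 1).

λ_1 = 7,  λ_2 = 3,  λ_3 = 2;  v_1 ≈ (0.8944, -0.4472, 0)


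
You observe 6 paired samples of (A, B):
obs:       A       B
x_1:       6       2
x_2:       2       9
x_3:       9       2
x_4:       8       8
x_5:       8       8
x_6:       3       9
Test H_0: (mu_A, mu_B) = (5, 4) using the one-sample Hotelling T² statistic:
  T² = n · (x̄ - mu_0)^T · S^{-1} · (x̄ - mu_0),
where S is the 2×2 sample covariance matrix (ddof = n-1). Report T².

Step 1 — sample mean vector:
  mean(A) = (6 + 2 + 9 + 8 + 8 + 3) / 6 = 36/6 = 6
  mean(B) = (2 + 9 + 2 + 8 + 8 + 9) / 6 = 38/6 = 6.3333
  x̄ = (6, 6.3333),  deviation x̄ - mu_0 = (6, 6.3333) - (5, 4) = (1, 2.3333).

Step 2 — sample covariance matrix, S[i,j] = (1/(n-1)) · Σ_k (x_{k,i} - mean_i) · (x_{k,j} - mean_j), divisor n-1 = 5:
  S[A,A] = ((0)·(0) + (-4)·(-4) + (3)·(3) + (2)·(2) + (2)·(2) + (-3)·(-3)) / 5 = 42/5 = 8.4
  S[A,B] = ((0)·(-4.3333) + (-4)·(2.6667) + (3)·(-4.3333) + (2)·(1.6667) + (2)·(1.6667) + (-3)·(2.6667)) / 5 = -25/5 = -5
  S[B,B] = ((-4.3333)·(-4.3333) + (2.6667)·(2.6667) + (-4.3333)·(-4.3333) + (1.6667)·(1.6667) + (1.6667)·(1.6667) + (2.6667)·(2.6667)) / 5 = 57.3333/5 = 11.4667
  S = [[8.4, -5],
 [-5, 11.4667]].

Step 3 — invert S. det(S) = 8.4·11.4667 - (-5)² = 71.32.
  S^{-1} = (1/det) · [[d, -b], [-b, a]] = [[0.1608, 0.0701],
 [0.0701, 0.1178]].

Step 4 — quadratic form (x̄ - mu_0)^T · S^{-1} · (x̄ - mu_0):
  S^{-1} · (x̄ - mu_0) = (0.3244, 0.3449),
  (x̄ - mu_0)^T · [...] = (1)·(0.3244) + (2.3333)·(0.3449) = 1.1292.

Step 5 — scale by n: T² = 6 · 1.1292 = 6.7751.

T² ≈ 6.7751


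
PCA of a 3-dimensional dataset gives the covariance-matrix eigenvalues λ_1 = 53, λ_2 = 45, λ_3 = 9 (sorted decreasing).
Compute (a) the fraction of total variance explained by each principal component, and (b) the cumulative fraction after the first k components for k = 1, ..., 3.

Step 1 — total variance = trace(Sigma) = Σ λ_i = 53 + 45 + 9 = 107.

Step 2 — fraction explained by component i = λ_i / Σ λ:
  PC1: 53/107 = 0.4953
  PC2: 45/107 = 0.4206
  PC3: 9/107 = 0.0841

Step 3 — cumulative fraction after k components = (λ_1 + ... + λ_k) / Σ λ:
  k = 1: 53/107 = 0.4953
  k = 2: (53 + 45)/107 = 98/107 = 0.9159
  k = 3: (53 + 45 + 9)/107 = 107/107 = 1

Summary (fraction, with percent):

explained: PC1 0.4953 (49.53%), PC2 0.4206 (42.06%), PC3 0.0841 (8.41%);  cumulative: 0.4953, 0.9159, 1


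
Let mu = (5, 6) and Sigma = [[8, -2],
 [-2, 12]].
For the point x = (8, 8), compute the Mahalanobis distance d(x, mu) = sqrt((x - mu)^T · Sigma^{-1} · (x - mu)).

Step 1 — centre the observation: (x - mu) = (3, 2).

Step 2 — invert Sigma. det(Sigma) = 8·12 - (-2)² = 92.
  Sigma^{-1} = (1/det) · [[d, -b], [-b, a]] = [[0.1304, 0.0217],
 [0.0217, 0.087]].

Step 3 — form the quadratic (x - mu)^T · Sigma^{-1} · (x - mu):
  Sigma^{-1} · (x - mu) = (0.4348, 0.2391).
  (x - mu)^T · [Sigma^{-1} · (x - mu)] = (3)·(0.4348) + (2)·(0.2391) = 1.7826.

Step 4 — take square root: d = √(1.7826) ≈ 1.3351.

d(x, mu) = √(1.7826) ≈ 1.3351


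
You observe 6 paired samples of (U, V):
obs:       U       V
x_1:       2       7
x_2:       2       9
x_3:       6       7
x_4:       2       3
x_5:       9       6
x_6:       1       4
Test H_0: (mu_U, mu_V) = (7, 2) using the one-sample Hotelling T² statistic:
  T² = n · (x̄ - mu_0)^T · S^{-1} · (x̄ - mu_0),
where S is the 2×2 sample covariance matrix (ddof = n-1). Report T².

Step 1 — sample mean vector:
  mean(U) = (2 + 2 + 6 + 2 + 9 + 1) / 6 = 22/6 = 3.6667
  mean(V) = (7 + 9 + 7 + 3 + 6 + 4) / 6 = 36/6 = 6
  x̄ = (3.6667, 6),  deviation x̄ - mu_0 = (3.6667, 6) - (7, 2) = (-3.3333, 4).

Step 2 — sample covariance matrix, S[i,j] = (1/(n-1)) · Σ_k (x_{k,i} - mean_i) · (x_{k,j} - mean_j), divisor n-1 = 5:
  S[U,U] = ((-1.6667)·(-1.6667) + (-1.6667)·(-1.6667) + (2.3333)·(2.3333) + (-1.6667)·(-1.6667) + (5.3333)·(5.3333) + (-2.6667)·(-2.6667)) / 5 = 49.3333/5 = 9.8667
  S[U,V] = ((-1.6667)·(1) + (-1.6667)·(3) + (2.3333)·(1) + (-1.6667)·(-3) + (5.3333)·(0) + (-2.6667)·(-2)) / 5 = 6/5 = 1.2
  S[V,V] = ((1)·(1) + (3)·(3) + (1)·(1) + (-3)·(-3) + (0)·(0) + (-2)·(-2)) / 5 = 24/5 = 4.8
  S = [[9.8667, 1.2],
 [1.2, 4.8]].

Step 3 — invert S. det(S) = 9.8667·4.8 - (1.2)² = 45.92.
  S^{-1} = (1/det) · [[d, -b], [-b, a]] = [[0.1045, -0.0261],
 [-0.0261, 0.2149]].

Step 4 — quadratic form (x̄ - mu_0)^T · S^{-1} · (x̄ - mu_0):
  S^{-1} · (x̄ - mu_0) = (-0.453, 0.9466),
  (x̄ - mu_0)^T · [...] = (-3.3333)·(-0.453) + (4)·(0.9466) = 5.2962.

Step 5 — scale by n: T² = 6 · 5.2962 = 31.777.

T² ≈ 31.777


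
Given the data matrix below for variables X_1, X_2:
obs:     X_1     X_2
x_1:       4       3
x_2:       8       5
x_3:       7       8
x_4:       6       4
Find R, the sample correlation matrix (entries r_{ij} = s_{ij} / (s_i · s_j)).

Step 1 — column means:
  mean(X_1) = (4 + 8 + 7 + 6) / 4 = 25/4 = 6.25
  mean(X_2) = (3 + 5 + 8 + 4) / 4 = 20/4 = 5

Step 2 — sample variances and covariances s[i,j] = (1/(n-1)) · Σ_k (x_{k,i} - mean_i) · (x_{k,j} - mean_j), with n-1 = 3:
  s[X_1,X_1] = ((-2.25)·(-2.25) + (1.75)·(1.75) + (0.75)·(0.75) + (-0.25)·(-0.25)) / 3 = 8.75/3 = 2.9167
  s[X_1,X_2] = ((-2.25)·(-2) + (1.75)·(0) + (0.75)·(3) + (-0.25)·(-1)) / 3 = 7/3 = 2.3333
  s[X_2,X_2] = ((-2)·(-2) + (0)·(0) + (3)·(3) + (-1)·(-1)) / 3 = 14/3 = 4.6667
  Sample standard deviations s_i = √(s[i,i]):
  s(X_1) = √(2.9167) = 1.7078
  s(X_2) = √(4.6667) = 2.1602

Step 3 — r_{ij} = s_{ij} / (s_i · s_j):
  r[X_1,X_1] = 1 (diagonal).
  r[X_1,X_2] = 2.3333 / (1.7078 · 2.1602) = 2.3333 / 3.6893 = 0.6325
  r[X_2,X_2] = 1 (diagonal).

R is symmetric with unit diagonal. Assembling:

R = [[1, 0.6325],
 [0.6325, 1]]


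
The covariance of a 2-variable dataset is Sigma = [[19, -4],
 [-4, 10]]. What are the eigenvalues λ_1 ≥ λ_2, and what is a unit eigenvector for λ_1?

Step 1 — characteristic polynomial of 2×2 Sigma:
  det(Sigma - λI) = λ² - trace · λ + det = 0.
  trace = 19 + 10 = 29, det = 19·10 - (-4)² = 174.
Step 2 — discriminant:
  Δ = trace² - 4·det = 841 - 696 = 145.
Step 3 — eigenvalues:
  λ = (trace ± √Δ)/2 = (29 ± 12.0416)/2,
  λ_1 = 20.5208,  λ_2 = 8.4792.

Step 4 — unit eigenvector for λ_1: solve (Sigma - λ_1 I)v = 0. First row:
  (19 - 20.5208)·v_x + (-4)·v_y = 0, i.e. (-1.5208)·v_x + (-4)·v_y = 0,
  so v ∝ (b, λ_1 - a) = (-4, 1.5208); multiply by -1 so the first entry is positive: u = (4, -1.5208).
  ||u|| = √((4)² + (-1.5208)²) = √(18.3128) ≈ 4.2793,
  v_1 = u/||u|| ≈ (0.9347, -0.3554) (||v_1|| = 1).

λ_1 = 20.5208,  λ_2 = 8.4792;  v_1 ≈ (0.9347, -0.3554)


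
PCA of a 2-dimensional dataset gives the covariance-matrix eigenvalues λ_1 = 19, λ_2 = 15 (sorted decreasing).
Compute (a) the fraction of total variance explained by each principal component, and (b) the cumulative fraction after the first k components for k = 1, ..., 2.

Step 1 — total variance = trace(Sigma) = Σ λ_i = 19 + 15 = 34.

Step 2 — fraction explained by component i = λ_i / Σ λ:
  PC1: 19/34 = 0.5588
  PC2: 15/34 = 0.4412

Step 3 — cumulative fraction after k components = (λ_1 + ... + λ_k) / Σ λ:
  k = 1: 19/34 = 0.5588
  k = 2: (19 + 15)/34 = 34/34 = 1

Summary (fraction, with percent):

explained: PC1 0.5588 (55.88%), PC2 0.4412 (44.12%);  cumulative: 0.5588, 1


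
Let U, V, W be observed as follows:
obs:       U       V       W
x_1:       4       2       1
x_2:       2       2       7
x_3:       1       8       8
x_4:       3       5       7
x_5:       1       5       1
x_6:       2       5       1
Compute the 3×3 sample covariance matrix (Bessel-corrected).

Step 1 — column means:
  mean(U) = (4 + 2 + 1 + 3 + 1 + 2) / 6 = 13/6 = 2.1667
  mean(V) = (2 + 2 + 8 + 5 + 5 + 5) / 6 = 27/6 = 4.5
  mean(W) = (1 + 7 + 8 + 7 + 1 + 1) / 6 = 25/6 = 4.1667

Step 2 — sample covariance S[i,j] = (1/(n-1)) · Σ_k (x_{k,i} - mean_i) · (x_{k,j} - mean_j), with n-1 = 5.
  S[U,U] = ((1.8333)·(1.8333) + (-0.1667)·(-0.1667) + (-1.1667)·(-1.1667) + (0.8333)·(0.8333) + (-1.1667)·(-1.1667) + (-0.1667)·(-0.1667)) / 5 = 6.8333/5 = 1.3667
  S[U,V] = ((1.8333)·(-2.5) + (-0.1667)·(-2.5) + (-1.1667)·(3.5) + (0.8333)·(0.5) + (-1.1667)·(0.5) + (-0.1667)·(0.5)) / 5 = -8.5/5 = -1.7
  S[U,W] = ((1.8333)·(-3.1667) + (-0.1667)·(2.8333) + (-1.1667)·(3.8333) + (0.8333)·(2.8333) + (-1.1667)·(-3.1667) + (-0.1667)·(-3.1667)) / 5 = -4.1667/5 = -0.8333
  S[V,V] = ((-2.5)·(-2.5) + (-2.5)·(-2.5) + (3.5)·(3.5) + (0.5)·(0.5) + (0.5)·(0.5) + (0.5)·(0.5)) / 5 = 25.5/5 = 5.1
  S[V,W] = ((-2.5)·(-3.1667) + (-2.5)·(2.8333) + (3.5)·(3.8333) + (0.5)·(2.8333) + (0.5)·(-3.1667) + (0.5)·(-3.1667)) / 5 = 12.5/5 = 2.5
  S[W,W] = ((-3.1667)·(-3.1667) + (2.8333)·(2.8333) + (3.8333)·(3.8333) + (2.8333)·(2.8333) + (-3.1667)·(-3.1667) + (-3.1667)·(-3.1667)) / 5 = 60.8333/5 = 12.1667

S is symmetric (S[j,i] = S[i,j]). Assembling:

S = [[1.3667, -1.7, -0.8333],
 [-1.7, 5.1, 2.5],
 [-0.8333, 2.5, 12.1667]]


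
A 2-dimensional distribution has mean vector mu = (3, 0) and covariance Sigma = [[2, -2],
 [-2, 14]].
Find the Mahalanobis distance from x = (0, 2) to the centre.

Step 1 — centre the observation: (x - mu) = (-3, 2).

Step 2 — invert Sigma. det(Sigma) = 2·14 - (-2)² = 24.
  Sigma^{-1} = (1/det) · [[d, -b], [-b, a]] = [[0.5833, 0.0833],
 [0.0833, 0.0833]].

Step 3 — form the quadratic (x - mu)^T · Sigma^{-1} · (x - mu):
  Sigma^{-1} · (x - mu) = (-1.5833, -0.0833).
  (x - mu)^T · [Sigma^{-1} · (x - mu)] = (-3)·(-1.5833) + (2)·(-0.0833) = 4.5833.

Step 4 — take square root: d = √(4.5833) ≈ 2.1409.

d(x, mu) = √(4.5833) ≈ 2.1409


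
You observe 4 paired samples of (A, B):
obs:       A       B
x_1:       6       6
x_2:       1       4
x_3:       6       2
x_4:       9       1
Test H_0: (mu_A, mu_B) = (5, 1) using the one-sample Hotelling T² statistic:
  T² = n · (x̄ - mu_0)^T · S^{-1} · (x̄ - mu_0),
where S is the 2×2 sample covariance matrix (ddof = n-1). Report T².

Step 1 — sample mean vector:
  mean(A) = (6 + 1 + 6 + 9) / 4 = 22/4 = 5.5
  mean(B) = (6 + 4 + 2 + 1) / 4 = 13/4 = 3.25
  x̄ = (5.5, 3.25),  deviation x̄ - mu_0 = (5.5, 3.25) - (5, 1) = (0.5, 2.25).

Step 2 — sample covariance matrix, S[i,j] = (1/(n-1)) · Σ_k (x_{k,i} - mean_i) · (x_{k,j} - mean_j), divisor n-1 = 3:
  S[A,A] = ((0.5)·(0.5) + (-4.5)·(-4.5) + (0.5)·(0.5) + (3.5)·(3.5)) / 3 = 33/3 = 11
  S[A,B] = ((0.5)·(2.75) + (-4.5)·(0.75) + (0.5)·(-1.25) + (3.5)·(-2.25)) / 3 = -10.5/3 = -3.5
  S[B,B] = ((2.75)·(2.75) + (0.75)·(0.75) + (-1.25)·(-1.25) + (-2.25)·(-2.25)) / 3 = 14.75/3 = 4.9167
  S = [[11, -3.5],
 [-3.5, 4.9167]].

Step 3 — invert S. det(S) = 11·4.9167 - (-3.5)² = 41.8333.
  S^{-1} = (1/det) · [[d, -b], [-b, a]] = [[0.1175, 0.0837],
 [0.0837, 0.2629]].

Step 4 — quadratic form (x̄ - mu_0)^T · S^{-1} · (x̄ - mu_0):
  S^{-1} · (x̄ - mu_0) = (0.247, 0.6335),
  (x̄ - mu_0)^T · [...] = (0.5)·(0.247) + (2.25)·(0.6335) = 1.5488.

Step 5 — scale by n: T² = 4 · 1.5488 = 6.1952.

T² ≈ 6.1952


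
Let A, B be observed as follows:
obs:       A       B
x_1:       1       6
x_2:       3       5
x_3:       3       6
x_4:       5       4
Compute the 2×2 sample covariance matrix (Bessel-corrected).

Step 1 — column means:
  mean(A) = (1 + 3 + 3 + 5) / 4 = 12/4 = 3
  mean(B) = (6 + 5 + 6 + 4) / 4 = 21/4 = 5.25

Step 2 — sample covariance S[i,j] = (1/(n-1)) · Σ_k (x_{k,i} - mean_i) · (x_{k,j} - mean_j), with n-1 = 3.
  S[A,A] = ((-2)·(-2) + (0)·(0) + (0)·(0) + (2)·(2)) / 3 = 8/3 = 2.6667
  S[A,B] = ((-2)·(0.75) + (0)·(-0.25) + (0)·(0.75) + (2)·(-1.25)) / 3 = -4/3 = -1.3333
  S[B,B] = ((0.75)·(0.75) + (-0.25)·(-0.25) + (0.75)·(0.75) + (-1.25)·(-1.25)) / 3 = 2.75/3 = 0.9167

S is symmetric (S[j,i] = S[i,j]). Assembling:

S = [[2.6667, -1.3333],
 [-1.3333, 0.9167]]


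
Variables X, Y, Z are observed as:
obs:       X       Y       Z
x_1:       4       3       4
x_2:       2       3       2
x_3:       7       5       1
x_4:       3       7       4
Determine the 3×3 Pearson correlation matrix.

Step 1 — column means:
  mean(X) = (4 + 2 + 7 + 3) / 4 = 16/4 = 4
  mean(Y) = (3 + 3 + 5 + 7) / 4 = 18/4 = 4.5
  mean(Z) = (4 + 2 + 1 + 4) / 4 = 11/4 = 2.75

Step 2 — sample variances and covariances s[i,j] = (1/(n-1)) · Σ_k (x_{k,i} - mean_i) · (x_{k,j} - mean_j), with n-1 = 3:
  s[X,X] = ((0)·(0) + (-2)·(-2) + (3)·(3) + (-1)·(-1)) / 3 = 14/3 = 4.6667
  s[X,Y] = ((0)·(-1.5) + (-2)·(-1.5) + (3)·(0.5) + (-1)·(2.5)) / 3 = 2/3 = 0.6667
  s[X,Z] = ((0)·(1.25) + (-2)·(-0.75) + (3)·(-1.75) + (-1)·(1.25)) / 3 = -5/3 = -1.6667
  s[Y,Y] = ((-1.5)·(-1.5) + (-1.5)·(-1.5) + (0.5)·(0.5) + (2.5)·(2.5)) / 3 = 11/3 = 3.6667
  s[Y,Z] = ((-1.5)·(1.25) + (-1.5)·(-0.75) + (0.5)·(-1.75) + (2.5)·(1.25)) / 3 = 1.5/3 = 0.5
  s[Z,Z] = ((1.25)·(1.25) + (-0.75)·(-0.75) + (-1.75)·(-1.75) + (1.25)·(1.25)) / 3 = 6.75/3 = 2.25
  Sample standard deviations s_i = √(s[i,i]):
  s(X) = √(4.6667) = 2.1602
  s(Y) = √(3.6667) = 1.9149
  s(Z) = √(2.25) = 1.5

Step 3 — r_{ij} = s_{ij} / (s_i · s_j):
  r[X,X] = 1 (diagonal).
  r[X,Y] = 0.6667 / (2.1602 · 1.9149) = 0.6667 / 4.1366 = 0.1612
  r[X,Z] = -1.6667 / (2.1602 · 1.5) = -1.6667 / 3.2404 = -0.5143
  r[Y,Y] = 1 (diagonal).
  r[Y,Z] = 0.5 / (1.9149 · 1.5) = 0.5 / 2.8723 = 0.1741
  r[Z,Z] = 1 (diagonal).

R is symmetric with unit diagonal. Assembling:

R = [[1, 0.1612, -0.5143],
 [0.1612, 1, 0.1741],
 [-0.5143, 0.1741, 1]]


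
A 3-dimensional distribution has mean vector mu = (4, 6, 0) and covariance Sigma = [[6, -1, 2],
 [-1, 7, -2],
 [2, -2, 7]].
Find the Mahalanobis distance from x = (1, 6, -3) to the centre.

Step 1 — centre the observation: (x - mu) = (-3, 0, -3).

Step 2 — invert Sigma (cofactor / det for 3×3, or solve directly):
  Sigma^{-1} = [[0.1852, 0.0123, -0.0494],
 [0.0123, 0.1564, 0.0412],
 [-0.0494, 0.0412, 0.1687]].

Step 3 — form the quadratic (x - mu)^T · Sigma^{-1} · (x - mu):
  Sigma^{-1} · (x - mu) = (-0.4074, -0.1605, -0.358).
  (x - mu)^T · [Sigma^{-1} · (x - mu)] = (-3)·(-0.4074) + (0)·(-0.1605) + (-3)·(-0.358) = 2.2963.

Step 4 — take square root: d = √(2.2963) ≈ 1.5154.

d(x, mu) = √(2.2963) ≈ 1.5154


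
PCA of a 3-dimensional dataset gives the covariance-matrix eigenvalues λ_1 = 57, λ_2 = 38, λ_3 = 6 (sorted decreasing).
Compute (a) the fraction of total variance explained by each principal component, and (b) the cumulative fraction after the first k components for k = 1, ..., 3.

Step 1 — total variance = trace(Sigma) = Σ λ_i = 57 + 38 + 6 = 101.

Step 2 — fraction explained by component i = λ_i / Σ λ:
  PC1: 57/101 = 0.5644
  PC2: 38/101 = 0.3762
  PC3: 6/101 = 0.0594

Step 3 — cumulative fraction after k components = (λ_1 + ... + λ_k) / Σ λ:
  k = 1: 57/101 = 0.5644
  k = 2: (57 + 38)/101 = 95/101 = 0.9406
  k = 3: (57 + 38 + 6)/101 = 101/101 = 1

Summary (fraction, with percent):

explained: PC1 0.5644 (56.44%), PC2 0.3762 (37.62%), PC3 0.0594 (5.94%);  cumulative: 0.5644, 0.9406, 1


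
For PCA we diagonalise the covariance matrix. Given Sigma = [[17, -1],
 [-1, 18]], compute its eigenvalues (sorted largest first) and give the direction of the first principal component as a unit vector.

Step 1 — characteristic polynomial of 2×2 Sigma:
  det(Sigma - λI) = λ² - trace · λ + det = 0.
  trace = 17 + 18 = 35, det = 17·18 - (-1)² = 305.
Step 2 — discriminant:
  Δ = trace² - 4·det = 1225 - 1220 = 5.
Step 3 — eigenvalues:
  λ = (trace ± √Δ)/2 = (35 ± 2.2361)/2,
  λ_1 = 18.618,  λ_2 = 16.382.

Step 4 — unit eigenvector for λ_1: solve (Sigma - λ_1 I)v = 0. First row:
  (17 - 18.618)·v_x + (-1)·v_y = 0, i.e. (-1.618)·v_x + (-1)·v_y = 0,
  so v ∝ (b, λ_1 - a) = (-1, 1.618); multiply by -1 so the first entry is positive: u = (1, -1.618).
  ||u|| = √((1)² + (-1.618)²) = √(3.618) ≈ 1.9021,
  v_1 = u/||u|| ≈ (0.5257, -0.8507) (||v_1|| = 1).

λ_1 = 18.618,  λ_2 = 16.382;  v_1 ≈ (0.5257, -0.8507)


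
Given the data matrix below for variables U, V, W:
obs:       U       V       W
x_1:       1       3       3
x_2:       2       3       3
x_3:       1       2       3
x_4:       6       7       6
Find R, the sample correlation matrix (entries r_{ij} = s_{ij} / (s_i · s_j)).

Step 1 — column means:
  mean(U) = (1 + 2 + 1 + 6) / 4 = 10/4 = 2.5
  mean(V) = (3 + 3 + 2 + 7) / 4 = 15/4 = 3.75
  mean(W) = (3 + 3 + 3 + 6) / 4 = 15/4 = 3.75

Step 2 — sample variances and covariances s[i,j] = (1/(n-1)) · Σ_k (x_{k,i} - mean_i) · (x_{k,j} - mean_j), with n-1 = 3:
  s[U,U] = ((-1.5)·(-1.5) + (-0.5)·(-0.5) + (-1.5)·(-1.5) + (3.5)·(3.5)) / 3 = 17/3 = 5.6667
  s[U,V] = ((-1.5)·(-0.75) + (-0.5)·(-0.75) + (-1.5)·(-1.75) + (3.5)·(3.25)) / 3 = 15.5/3 = 5.1667
  s[U,W] = ((-1.5)·(-0.75) + (-0.5)·(-0.75) + (-1.5)·(-0.75) + (3.5)·(2.25)) / 3 = 10.5/3 = 3.5
  s[V,V] = ((-0.75)·(-0.75) + (-0.75)·(-0.75) + (-1.75)·(-1.75) + (3.25)·(3.25)) / 3 = 14.75/3 = 4.9167
  s[V,W] = ((-0.75)·(-0.75) + (-0.75)·(-0.75) + (-1.75)·(-0.75) + (3.25)·(2.25)) / 3 = 9.75/3 = 3.25
  s[W,W] = ((-0.75)·(-0.75) + (-0.75)·(-0.75) + (-0.75)·(-0.75) + (2.25)·(2.25)) / 3 = 6.75/3 = 2.25
  Sample standard deviations s_i = √(s[i,i]):
  s(U) = √(5.6667) = 2.3805
  s(V) = √(4.9167) = 2.2174
  s(W) = √(2.25) = 1.5

Step 3 — r_{ij} = s_{ij} / (s_i · s_j):
  r[U,U] = 1 (diagonal).
  r[U,V] = 5.1667 / (2.3805 · 2.2174) = 5.1667 / 5.2784 = 0.9788
  r[U,W] = 3.5 / (2.3805 · 1.5) = 3.5 / 3.5707 = 0.9802
  r[V,V] = 1 (diagonal).
  r[V,W] = 3.25 / (2.2174 · 1.5) = 3.25 / 3.326 = 0.9771
  r[W,W] = 1 (diagonal).

R is symmetric with unit diagonal. Assembling:

R = [[1, 0.9788, 0.9802],
 [0.9788, 1, 0.9771],
 [0.9802, 0.9771, 1]]


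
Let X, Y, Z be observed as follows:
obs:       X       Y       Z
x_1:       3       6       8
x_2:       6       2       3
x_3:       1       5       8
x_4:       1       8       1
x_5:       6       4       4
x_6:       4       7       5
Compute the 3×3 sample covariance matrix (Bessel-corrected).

Step 1 — column means:
  mean(X) = (3 + 6 + 1 + 1 + 6 + 4) / 6 = 21/6 = 3.5
  mean(Y) = (6 + 2 + 5 + 8 + 4 + 7) / 6 = 32/6 = 5.3333
  mean(Z) = (8 + 3 + 8 + 1 + 4 + 5) / 6 = 29/6 = 4.8333

Step 2 — sample covariance S[i,j] = (1/(n-1)) · Σ_k (x_{k,i} - mean_i) · (x_{k,j} - mean_j), with n-1 = 5.
  S[X,X] = ((-0.5)·(-0.5) + (2.5)·(2.5) + (-2.5)·(-2.5) + (-2.5)·(-2.5) + (2.5)·(2.5) + (0.5)·(0.5)) / 5 = 25.5/5 = 5.1
  S[X,Y] = ((-0.5)·(0.6667) + (2.5)·(-3.3333) + (-2.5)·(-0.3333) + (-2.5)·(2.6667) + (2.5)·(-1.3333) + (0.5)·(1.6667)) / 5 = -17/5 = -3.4
  S[X,Z] = ((-0.5)·(3.1667) + (2.5)·(-1.8333) + (-2.5)·(3.1667) + (-2.5)·(-3.8333) + (2.5)·(-0.8333) + (0.5)·(0.1667)) / 5 = -6.5/5 = -1.3
  S[Y,Y] = ((0.6667)·(0.6667) + (-3.3333)·(-3.3333) + (-0.3333)·(-0.3333) + (2.6667)·(2.6667) + (-1.3333)·(-1.3333) + (1.6667)·(1.6667)) / 5 = 23.3333/5 = 4.6667
  S[Y,Z] = ((0.6667)·(3.1667) + (-3.3333)·(-1.8333) + (-0.3333)·(3.1667) + (2.6667)·(-3.8333) + (-1.3333)·(-0.8333) + (1.6667)·(0.1667)) / 5 = -1.6667/5 = -0.3333
  S[Z,Z] = ((3.1667)·(3.1667) + (-1.8333)·(-1.8333) + (3.1667)·(3.1667) + (-3.8333)·(-3.8333) + (-0.8333)·(-0.8333) + (0.1667)·(0.1667)) / 5 = 38.8333/5 = 7.7667

S is symmetric (S[j,i] = S[i,j]). Assembling:

S = [[5.1, -3.4, -1.3],
 [-3.4, 4.6667, -0.3333],
 [-1.3, -0.3333, 7.7667]]


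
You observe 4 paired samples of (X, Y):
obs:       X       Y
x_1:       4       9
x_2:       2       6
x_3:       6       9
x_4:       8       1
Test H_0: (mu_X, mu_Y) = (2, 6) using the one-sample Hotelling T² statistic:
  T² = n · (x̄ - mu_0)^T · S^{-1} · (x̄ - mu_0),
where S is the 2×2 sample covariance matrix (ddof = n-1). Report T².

Step 1 — sample mean vector:
  mean(X) = (4 + 2 + 6 + 8) / 4 = 20/4 = 5
  mean(Y) = (9 + 6 + 9 + 1) / 4 = 25/4 = 6.25
  x̄ = (5, 6.25),  deviation x̄ - mu_0 = (5, 6.25) - (2, 6) = (3, 0.25).

Step 2 — sample covariance matrix, S[i,j] = (1/(n-1)) · Σ_k (x_{k,i} - mean_i) · (x_{k,j} - mean_j), divisor n-1 = 3:
  S[X,X] = ((-1)·(-1) + (-3)·(-3) + (1)·(1) + (3)·(3)) / 3 = 20/3 = 6.6667
  S[X,Y] = ((-1)·(2.75) + (-3)·(-0.25) + (1)·(2.75) + (3)·(-5.25)) / 3 = -15/3 = -5
  S[Y,Y] = ((2.75)·(2.75) + (-0.25)·(-0.25) + (2.75)·(2.75) + (-5.25)·(-5.25)) / 3 = 42.75/3 = 14.25
  S = [[6.6667, -5],
 [-5, 14.25]].

Step 3 — invert S. det(S) = 6.6667·14.25 - (-5)² = 70.
  S^{-1} = (1/det) · [[d, -b], [-b, a]] = [[0.2036, 0.0714],
 [0.0714, 0.0952]].

Step 4 — quadratic form (x̄ - mu_0)^T · S^{-1} · (x̄ - mu_0):
  S^{-1} · (x̄ - mu_0) = (0.6286, 0.2381),
  (x̄ - mu_0)^T · [...] = (3)·(0.6286) + (0.25)·(0.2381) = 1.9452.

Step 5 — scale by n: T² = 4 · 1.9452 = 7.781.

T² ≈ 7.781


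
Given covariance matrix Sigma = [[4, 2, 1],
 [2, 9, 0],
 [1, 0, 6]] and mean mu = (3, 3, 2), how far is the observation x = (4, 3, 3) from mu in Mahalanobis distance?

Step 1 — centre the observation: (x - mu) = (1, 0, 1).

Step 2 — invert Sigma (cofactor / det for 3×3, or solve directly):
  Sigma^{-1} = [[0.2951, -0.0656, -0.0492],
 [-0.0656, 0.1257, 0.0109],
 [-0.0492, 0.0109, 0.1749]].

Step 3 — form the quadratic (x - mu)^T · Sigma^{-1} · (x - mu):
  Sigma^{-1} · (x - mu) = (0.2459, -0.0546, 0.1257).
  (x - mu)^T · [Sigma^{-1} · (x - mu)] = (1)·(0.2459) + (0)·(-0.0546) + (1)·(0.1257) = 0.3716.

Step 4 — take square root: d = √(0.3716) ≈ 0.6096.

d(x, mu) = √(0.3716) ≈ 0.6096


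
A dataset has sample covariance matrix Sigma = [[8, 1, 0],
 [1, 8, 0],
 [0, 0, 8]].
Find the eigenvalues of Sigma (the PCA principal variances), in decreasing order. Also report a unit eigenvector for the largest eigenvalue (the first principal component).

Step 1 — characteristic polynomial p(λ) = det(λI - Sigma) = λ³ - tr·λ² + c_1·λ - det, where tr = trace, c_1 = sum of the principal 2×2 minors, det = det(Sigma):
  tr = 8 + 8 + 8 = 24,
  c_1 = (8·8 - (1)²) + (8·8 - (0)²) + (8·8 - (0)²) = 63 + 64 + 64 = 191,
  det = 8·(8·8 - (0)²) - (1)·((1)·8 - (0)·(0)) + (0)·((1)·(0) - 8·(0)) = 8·(64) - (1)·(8) + (0)·(0) = 504.
  So p(λ) = λ³ - 24λ² + 191λ - 504.
Step 2 — look for an integer root (rational root theorem: any rational root is an integer divisor of 504). Testing λ = 7:
  p(7) = 343 - 1176 + 1337 - 504 = 0  ✓
  Dividing out (λ - 7): p(λ) = (λ - 7)(λ² - 17λ + 72).
Step 3 — remaining eigenvalues from the quadratic λ² - 17λ + 72 = 0:
  Δ = 17² - 4·72 = 289 - 288 = 1,  λ = (17 ± √1)/2 = (17 ± 1)/2 = 9 or 8.
  Sorted: λ_1 = 9,  λ_2 = 8,  λ_3 = 7  (check: sum = 24 = tr ✓).

Step 4 — unit eigenvector for λ_1 = 9: v spans the null space of (Sigma - λ_1 I), whose rows are
  r_1 = (-1, 1, 0),  r_2 = (1, -1, 0),  r_3 = (0, 0, -1).
  v is orthogonal to every row, so take v ∝ r_1 × r_3 = ((1)·(-1) - (0)·(0), (0)·(0) - (-1)·(-1), (-1)·(0) - (1)·(0)) = (-1, -1, 0).
  Rescale (multiply by -1 so the first nonzero entry is positive): u = (1, 1, 0).
  ||u|| = √((1)² + (1)² + (0)²) = √(2) ≈ 1.4142,  v_1 = u/||u|| ≈ (0.7071, 0.7071, 0) (||v_1|| = 1).

λ_1 = 9,  λ_2 = 8,  λ_3 = 7;  v_1 ≈ (0.7071, 0.7071, 0)


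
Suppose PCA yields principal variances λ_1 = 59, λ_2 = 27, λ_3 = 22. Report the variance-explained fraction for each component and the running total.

Step 1 — total variance = trace(Sigma) = Σ λ_i = 59 + 27 + 22 = 108.

Step 2 — fraction explained by component i = λ_i / Σ λ:
  PC1: 59/108 = 0.5463
  PC2: 27/108 = 0.25
  PC3: 22/108 = 0.2037

Step 3 — cumulative fraction after k components = (λ_1 + ... + λ_k) / Σ λ:
  k = 1: 59/108 = 0.5463
  k = 2: (59 + 27)/108 = 86/108 = 0.7963
  k = 3: (59 + 27 + 22)/108 = 108/108 = 1

Summary (fraction, with percent):

explained: PC1 0.5463 (54.63%), PC2 0.25 (25%), PC3 0.2037 (20.37%);  cumulative: 0.5463, 0.7963, 1


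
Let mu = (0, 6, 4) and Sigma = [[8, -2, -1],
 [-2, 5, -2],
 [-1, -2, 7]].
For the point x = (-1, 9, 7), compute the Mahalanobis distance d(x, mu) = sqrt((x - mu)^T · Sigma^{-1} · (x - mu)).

Step 1 — centre the observation: (x - mu) = (-1, 3, 3).

Step 2 — invert Sigma (cofactor / det for 3×3, or solve directly):
  Sigma^{-1} = [[0.1498, 0.0773, 0.0435],
 [0.0773, 0.2657, 0.087],
 [0.0435, 0.087, 0.1739]].

Step 3 — form the quadratic (x - mu)^T · Sigma^{-1} · (x - mu):
  Sigma^{-1} · (x - mu) = (0.2126, 0.9807, 0.7391).
  (x - mu)^T · [Sigma^{-1} · (x - mu)] = (-1)·(0.2126) + (3)·(0.9807) + (3)·(0.7391) = 4.9469.

Step 4 — take square root: d = √(4.9469) ≈ 2.2242.

d(x, mu) = √(4.9469) ≈ 2.2242


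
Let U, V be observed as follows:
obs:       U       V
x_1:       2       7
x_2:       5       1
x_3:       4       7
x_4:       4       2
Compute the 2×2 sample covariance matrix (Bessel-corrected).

Step 1 — column means:
  mean(U) = (2 + 5 + 4 + 4) / 4 = 15/4 = 3.75
  mean(V) = (7 + 1 + 7 + 2) / 4 = 17/4 = 4.25

Step 2 — sample covariance S[i,j] = (1/(n-1)) · Σ_k (x_{k,i} - mean_i) · (x_{k,j} - mean_j), with n-1 = 3.
  S[U,U] = ((-1.75)·(-1.75) + (1.25)·(1.25) + (0.25)·(0.25) + (0.25)·(0.25)) / 3 = 4.75/3 = 1.5833
  S[U,V] = ((-1.75)·(2.75) + (1.25)·(-3.25) + (0.25)·(2.75) + (0.25)·(-2.25)) / 3 = -8.75/3 = -2.9167
  S[V,V] = ((2.75)·(2.75) + (-3.25)·(-3.25) + (2.75)·(2.75) + (-2.25)·(-2.25)) / 3 = 30.75/3 = 10.25

S is symmetric (S[j,i] = S[i,j]). Assembling:

S = [[1.5833, -2.9167],
 [-2.9167, 10.25]]


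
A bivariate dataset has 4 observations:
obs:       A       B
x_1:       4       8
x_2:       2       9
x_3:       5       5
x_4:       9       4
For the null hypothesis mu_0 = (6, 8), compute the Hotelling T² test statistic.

Step 1 — sample mean vector:
  mean(A) = (4 + 2 + 5 + 9) / 4 = 20/4 = 5
  mean(B) = (8 + 9 + 5 + 4) / 4 = 26/4 = 6.5
  x̄ = (5, 6.5),  deviation x̄ - mu_0 = (5, 6.5) - (6, 8) = (-1, -1.5).

Step 2 — sample covariance matrix, S[i,j] = (1/(n-1)) · Σ_k (x_{k,i} - mean_i) · (x_{k,j} - mean_j), divisor n-1 = 3:
  S[A,A] = ((-1)·(-1) + (-3)·(-3) + (0)·(0) + (4)·(4)) / 3 = 26/3 = 8.6667
  S[A,B] = ((-1)·(1.5) + (-3)·(2.5) + (0)·(-1.5) + (4)·(-2.5)) / 3 = -19/3 = -6.3333
  S[B,B] = ((1.5)·(1.5) + (2.5)·(2.5) + (-1.5)·(-1.5) + (-2.5)·(-2.5)) / 3 = 17/3 = 5.6667
  S = [[8.6667, -6.3333],
 [-6.3333, 5.6667]].

Step 3 — invert S. det(S) = 8.6667·5.6667 - (-6.3333)² = 9.
  S^{-1} = (1/det) · [[d, -b], [-b, a]] = [[0.6296, 0.7037],
 [0.7037, 0.963]].

Step 4 — quadratic form (x̄ - mu_0)^T · S^{-1} · (x̄ - mu_0):
  S^{-1} · (x̄ - mu_0) = (-1.6852, -2.1481),
  (x̄ - mu_0)^T · [...] = (-1)·(-1.6852) + (-1.5)·(-2.1481) = 4.9074.

Step 5 — scale by n: T² = 4 · 4.9074 = 19.6296.

T² ≈ 19.6296


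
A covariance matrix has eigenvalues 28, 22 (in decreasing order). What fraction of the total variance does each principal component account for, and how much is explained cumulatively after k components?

Step 1 — total variance = trace(Sigma) = Σ λ_i = 28 + 22 = 50.

Step 2 — fraction explained by component i = λ_i / Σ λ:
  PC1: 28/50 = 0.56
  PC2: 22/50 = 0.44

Step 3 — cumulative fraction after k components = (λ_1 + ... + λ_k) / Σ λ:
  k = 1: 28/50 = 0.56
  k = 2: (28 + 22)/50 = 50/50 = 1

Summary (fraction, with percent):

explained: PC1 0.56 (56%), PC2 0.44 (44%);  cumulative: 0.56, 1


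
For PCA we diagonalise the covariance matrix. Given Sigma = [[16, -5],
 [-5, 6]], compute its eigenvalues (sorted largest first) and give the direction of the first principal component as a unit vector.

Step 1 — characteristic polynomial of 2×2 Sigma:
  det(Sigma - λI) = λ² - trace · λ + det = 0.
  trace = 16 + 6 = 22, det = 16·6 - (-5)² = 71.
Step 2 — discriminant:
  Δ = trace² - 4·det = 484 - 284 = 200.
Step 3 — eigenvalues:
  λ = (trace ± √Δ)/2 = (22 ± 14.1421)/2,
  λ_1 = 18.0711,  λ_2 = 3.9289.

Step 4 — unit eigenvector for λ_1: solve (Sigma - λ_1 I)v = 0. First row:
  (16 - 18.0711)·v_x + (-5)·v_y = 0, i.e. (-2.0711)·v_x + (-5)·v_y = 0,
  so v ∝ (b, λ_1 - a) = (-5, 2.0711); multiply by -1 so the first entry is positive: u = (5, -2.0711).
  ||u|| = √((5)² + (-2.0711)²) = √(29.2893) ≈ 5.412,
  v_1 = u/||u|| ≈ (0.9239, -0.3827) (||v_1|| = 1).

λ_1 = 18.0711,  λ_2 = 3.9289;  v_1 ≈ (0.9239, -0.3827)


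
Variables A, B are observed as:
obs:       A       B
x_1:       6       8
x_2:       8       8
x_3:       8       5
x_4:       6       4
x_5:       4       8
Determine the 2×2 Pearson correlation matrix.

Step 1 — column means:
  mean(A) = (6 + 8 + 8 + 6 + 4) / 5 = 32/5 = 6.4
  mean(B) = (8 + 8 + 5 + 4 + 8) / 5 = 33/5 = 6.6

Step 2 — sample variances and covariances s[i,j] = (1/(n-1)) · Σ_k (x_{k,i} - mean_i) · (x_{k,j} - mean_j), with n-1 = 4:
  s[A,A] = ((-0.4)·(-0.4) + (1.6)·(1.6) + (1.6)·(1.6) + (-0.4)·(-0.4) + (-2.4)·(-2.4)) / 4 = 11.2/4 = 2.8
  s[A,B] = ((-0.4)·(1.4) + (1.6)·(1.4) + (1.6)·(-1.6) + (-0.4)·(-2.6) + (-2.4)·(1.4)) / 4 = -3.2/4 = -0.8
  s[B,B] = ((1.4)·(1.4) + (1.4)·(1.4) + (-1.6)·(-1.6) + (-2.6)·(-2.6) + (1.4)·(1.4)) / 4 = 15.2/4 = 3.8
  Sample standard deviations s_i = √(s[i,i]):
  s(A) = √(2.8) = 1.6733
  s(B) = √(3.8) = 1.9494

Step 3 — r_{ij} = s_{ij} / (s_i · s_j):
  r[A,A] = 1 (diagonal).
  r[A,B] = -0.8 / (1.6733 · 1.9494) = -0.8 / 3.2619 = -0.2453
  r[B,B] = 1 (diagonal).

R is symmetric with unit diagonal. Assembling:

R = [[1, -0.2453],
 [-0.2453, 1]]
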